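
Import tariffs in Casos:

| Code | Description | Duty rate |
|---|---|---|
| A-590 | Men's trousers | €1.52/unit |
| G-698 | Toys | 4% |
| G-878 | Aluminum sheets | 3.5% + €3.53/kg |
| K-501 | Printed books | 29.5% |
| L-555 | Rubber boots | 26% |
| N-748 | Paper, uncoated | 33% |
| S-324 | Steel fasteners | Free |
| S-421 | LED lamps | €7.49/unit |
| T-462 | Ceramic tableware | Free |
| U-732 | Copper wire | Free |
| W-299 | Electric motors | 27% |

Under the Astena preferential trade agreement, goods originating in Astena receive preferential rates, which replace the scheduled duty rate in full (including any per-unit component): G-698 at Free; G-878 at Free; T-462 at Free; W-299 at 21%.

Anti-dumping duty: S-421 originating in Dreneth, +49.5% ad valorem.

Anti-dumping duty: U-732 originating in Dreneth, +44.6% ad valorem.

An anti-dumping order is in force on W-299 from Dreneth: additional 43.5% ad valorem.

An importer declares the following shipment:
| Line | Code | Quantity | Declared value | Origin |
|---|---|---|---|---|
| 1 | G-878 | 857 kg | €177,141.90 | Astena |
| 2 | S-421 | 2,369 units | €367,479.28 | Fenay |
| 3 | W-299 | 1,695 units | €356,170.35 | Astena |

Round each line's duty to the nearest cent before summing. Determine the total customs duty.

Line 1 (G-878, Astena, 857 kg, €177,141.90):
Base rate for G-878 is 3.5% + €3.53/kg.
Origin Astena qualifies under the Casos–Astena agreement and G-878 is covered: preferential rate Free applies instead.
Duty = €177,141.90 × 0% = €0.00.
Line 2 (S-421, Fenay, 2,369 units, €367,479.28):
Base rate for S-421 is €7.49/unit.
The additional-duty order on S-421 targets Dreneth, not Fenay; it does not apply.
Duty = 2,369 × €7.49 = €17,743.81.
Line 3 (W-299, Astena, 1,695 units, €356,170.35):
Base rate for W-299 is 27%.
Origin Astena qualifies under the Casos–Astena agreement and W-299 is covered: preferential rate 21% applies instead.
The additional-duty order on W-299 targets Dreneth, not Astena; it does not apply.
Duty = €356,170.35 × 21% = €74,795.77.
Total = €0.00 + €17,743.81 + €74,795.77 = €92,539.58.

€92,539.58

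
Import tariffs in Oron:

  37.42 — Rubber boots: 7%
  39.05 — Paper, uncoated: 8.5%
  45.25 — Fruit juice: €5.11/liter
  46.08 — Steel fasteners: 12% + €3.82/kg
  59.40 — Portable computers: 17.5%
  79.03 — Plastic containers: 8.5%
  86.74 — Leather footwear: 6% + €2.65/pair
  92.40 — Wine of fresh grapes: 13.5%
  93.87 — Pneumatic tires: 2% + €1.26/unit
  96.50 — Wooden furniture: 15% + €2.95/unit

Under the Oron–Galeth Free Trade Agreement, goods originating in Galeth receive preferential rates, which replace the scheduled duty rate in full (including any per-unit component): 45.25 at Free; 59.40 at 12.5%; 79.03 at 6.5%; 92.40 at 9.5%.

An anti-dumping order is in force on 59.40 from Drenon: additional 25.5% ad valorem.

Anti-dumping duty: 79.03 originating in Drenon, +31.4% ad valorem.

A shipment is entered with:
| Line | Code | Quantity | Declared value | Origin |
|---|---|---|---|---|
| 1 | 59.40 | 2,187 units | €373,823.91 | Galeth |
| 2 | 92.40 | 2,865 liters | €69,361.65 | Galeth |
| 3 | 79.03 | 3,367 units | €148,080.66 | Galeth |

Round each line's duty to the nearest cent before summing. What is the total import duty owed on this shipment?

€62,942.59

Line 1 (59.40, Galeth, 2,187 units, €373,823.91):
Base rate for 59.40 is 17.5%.
Origin Galeth qualifies under the Oron–Galeth agreement and 59.40 is covered: preferential rate 12.5% applies instead.
The additional-duty order on 59.40 targets Drenon, not Galeth; it does not apply.
Duty = €373,823.91 × 12.5% = €46,727.99.
Line 2 (92.40, Galeth, 2,865 liters, €69,361.65):
Base rate for 92.40 is 13.5%.
Origin Galeth qualifies under the Oron–Galeth agreement and 92.40 is covered: preferential rate 9.5% applies instead.
Duty = €69,361.65 × 9.5% = €6,589.36.
Line 3 (79.03, Galeth, 3,367 units, €148,080.66):
Base rate for 79.03 is 8.5%.
Origin Galeth qualifies under the Oron–Galeth agreement and 79.03 is covered: preferential rate 6.5% applies instead.
The additional-duty order on 79.03 targets Drenon, not Galeth; it does not apply.
Duty = €148,080.66 × 6.5% = €9,625.24.
Total = €46,727.99 + €6,589.36 + €9,625.24 = €62,942.59.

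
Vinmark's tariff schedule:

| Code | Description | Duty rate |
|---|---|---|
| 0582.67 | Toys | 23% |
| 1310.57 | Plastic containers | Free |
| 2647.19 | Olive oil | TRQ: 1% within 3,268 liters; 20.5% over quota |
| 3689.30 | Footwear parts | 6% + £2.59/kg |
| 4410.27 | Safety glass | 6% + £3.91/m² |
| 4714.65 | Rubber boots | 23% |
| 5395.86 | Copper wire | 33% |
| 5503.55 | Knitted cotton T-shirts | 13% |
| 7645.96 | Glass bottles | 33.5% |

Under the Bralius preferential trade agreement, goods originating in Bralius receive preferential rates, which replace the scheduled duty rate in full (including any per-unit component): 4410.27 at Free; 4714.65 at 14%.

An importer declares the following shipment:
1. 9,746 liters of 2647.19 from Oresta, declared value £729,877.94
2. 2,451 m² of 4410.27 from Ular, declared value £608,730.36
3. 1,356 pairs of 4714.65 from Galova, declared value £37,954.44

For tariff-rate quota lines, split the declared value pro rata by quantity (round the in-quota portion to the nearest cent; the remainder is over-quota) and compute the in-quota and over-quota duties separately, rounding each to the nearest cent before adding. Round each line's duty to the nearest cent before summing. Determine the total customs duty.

£156,737.33

Line 1 (2647.19, Oresta, 9,746 liters, £729,877.94):
Code 2647.19 is under a tariff-rate quota (threshold 3,268 liters). In-quota: 3,268 liters at 1%; over-quota: 6,478 liters at 20.5%.
Pro-rata value split: in-quota = £729,877.94 × 3,268/9,746 = £244,740.52; over-quota = £729,877.94 − £244,740.52 = £485,137.42.
In-quota duty = £244,740.52 × 1% = £2,447.41. Over-quota duty = £485,137.42 × 20.5% = £99,453.17.
Line duty = £2,447.41 + £99,453.17 = £101,900.58.
Line 2 (4410.27, Ular, 2,451 m², £608,730.36):
Base rate for 4410.27 is 6% + £3.91/m².
4410.27 has an FTA preferential rate, but origin Ular is not Bralius; base rate stands.
Duty = £608,730.36 × 6% + 2,451 × £3.91 = £46,107.23.
Line 3 (4714.65, Galova, 1,356 pairs, £37,954.44):
Base rate for 4714.65 is 23%.
4714.65 has an FTA preferential rate, but origin Galova is not Bralius; base rate stands.
Duty = £37,954.44 × 23% = £8,729.52.
Total = £101,900.58 + £46,107.23 + £8,729.52 = £156,737.33.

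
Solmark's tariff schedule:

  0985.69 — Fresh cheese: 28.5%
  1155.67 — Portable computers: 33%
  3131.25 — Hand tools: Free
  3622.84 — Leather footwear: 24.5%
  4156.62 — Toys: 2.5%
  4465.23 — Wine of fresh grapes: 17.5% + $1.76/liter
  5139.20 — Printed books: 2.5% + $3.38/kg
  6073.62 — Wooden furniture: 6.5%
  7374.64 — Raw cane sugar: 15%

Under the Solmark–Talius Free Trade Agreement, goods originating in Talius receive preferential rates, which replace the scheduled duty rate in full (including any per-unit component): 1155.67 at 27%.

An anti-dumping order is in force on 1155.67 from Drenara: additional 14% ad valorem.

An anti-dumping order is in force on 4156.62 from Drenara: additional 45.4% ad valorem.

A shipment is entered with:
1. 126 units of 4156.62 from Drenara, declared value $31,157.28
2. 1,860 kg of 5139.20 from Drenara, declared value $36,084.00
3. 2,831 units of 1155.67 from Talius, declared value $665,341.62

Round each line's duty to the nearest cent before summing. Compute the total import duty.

Line 1 (4156.62, Drenara, 126 units, $31,157.28):
Base rate for 4156.62 is 2.5%.
Additional duty on 4156.62 from Drenara: +45.4%. Applied ad valorem rate: 2.5% + 45.4% = 47.9%.
Duty = $31,157.28 × 47.9% = $14,924.34.
Line 2 (5139.20, Drenara, 1,860 kg, $36,084.00):
Base rate for 5139.20 is 2.5% + $3.38/kg.
Duty = $36,084.00 × 2.5% + 1,860 × $3.38 = $7,188.90.
Line 3 (1155.67, Talius, 2,831 units, $665,341.62):
Base rate for 1155.67 is 33%.
Origin Talius qualifies under the Solmark–Talius agreement and 1155.67 is covered: preferential rate 27% applies instead.
The additional-duty order on 1155.67 targets Drenara, not Talius; it does not apply.
Duty = $665,341.62 × 27% = $179,642.24.
Total = $14,924.34 + $7,188.90 + $179,642.24 = $201,755.48.

$201,755.48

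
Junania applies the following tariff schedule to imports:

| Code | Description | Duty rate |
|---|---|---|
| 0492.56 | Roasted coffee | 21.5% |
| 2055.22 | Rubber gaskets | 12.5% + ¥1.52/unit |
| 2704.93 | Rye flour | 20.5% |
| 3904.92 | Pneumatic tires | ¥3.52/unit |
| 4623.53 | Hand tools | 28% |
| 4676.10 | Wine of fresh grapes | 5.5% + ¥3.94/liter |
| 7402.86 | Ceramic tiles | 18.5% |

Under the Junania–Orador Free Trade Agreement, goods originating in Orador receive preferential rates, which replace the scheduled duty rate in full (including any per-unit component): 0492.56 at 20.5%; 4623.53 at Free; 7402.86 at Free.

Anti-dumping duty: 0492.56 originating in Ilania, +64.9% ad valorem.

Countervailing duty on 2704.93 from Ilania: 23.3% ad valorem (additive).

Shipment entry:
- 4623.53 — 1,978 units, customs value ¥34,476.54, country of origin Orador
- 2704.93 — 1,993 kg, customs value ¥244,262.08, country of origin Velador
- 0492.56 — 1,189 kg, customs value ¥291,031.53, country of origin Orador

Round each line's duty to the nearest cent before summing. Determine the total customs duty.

¥109,735.19

Line 1 (4623.53, Orador, 1,978 units, ¥34,476.54):
Base rate for 4623.53 is 28%.
Origin Orador qualifies under the Junania–Orador agreement and 4623.53 is covered: preferential rate Free applies instead.
Duty = ¥34,476.54 × 0% = ¥0.00.
Line 2 (2704.93, Velador, 1,993 kg, ¥244,262.08):
Base rate for 2704.93 is 20.5%.
The additional-duty order on 2704.93 targets Ilania, not Velador; it does not apply.
Duty = ¥244,262.08 × 20.5% = ¥50,073.73.
Line 3 (0492.56, Orador, 1,189 kg, ¥291,031.53):
Base rate for 0492.56 is 21.5%.
Origin Orador qualifies under the Junania–Orador agreement and 0492.56 is covered: preferential rate 20.5% applies instead.
The additional-duty order on 0492.56 targets Ilania, not Orador; it does not apply.
Duty = ¥291,031.53 × 20.5% = ¥59,661.46.
Total = ¥0.00 + ¥50,073.73 + ¥59,661.46 = ¥109,735.19.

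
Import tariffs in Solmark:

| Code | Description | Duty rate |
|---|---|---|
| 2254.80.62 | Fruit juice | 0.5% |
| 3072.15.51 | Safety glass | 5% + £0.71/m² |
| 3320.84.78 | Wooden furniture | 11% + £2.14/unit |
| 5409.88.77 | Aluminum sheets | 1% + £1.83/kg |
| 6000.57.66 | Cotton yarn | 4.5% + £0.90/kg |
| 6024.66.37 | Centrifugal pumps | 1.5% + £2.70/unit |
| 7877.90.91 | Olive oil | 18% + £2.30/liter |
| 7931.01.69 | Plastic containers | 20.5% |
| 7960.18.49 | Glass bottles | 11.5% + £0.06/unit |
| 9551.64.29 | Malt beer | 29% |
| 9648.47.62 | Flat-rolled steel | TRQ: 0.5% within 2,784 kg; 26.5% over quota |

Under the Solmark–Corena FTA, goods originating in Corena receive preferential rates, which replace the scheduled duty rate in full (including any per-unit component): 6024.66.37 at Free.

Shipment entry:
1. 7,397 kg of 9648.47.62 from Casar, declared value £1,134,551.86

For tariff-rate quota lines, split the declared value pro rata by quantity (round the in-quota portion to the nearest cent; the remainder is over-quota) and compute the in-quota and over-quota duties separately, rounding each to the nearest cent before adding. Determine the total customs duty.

£189,633.66

Line 1 (9648.47.62, Casar, 7,397 kg, £1,134,551.86):
Code 9648.47.62 is under a tariff-rate quota (threshold 2,784 kg). In-quota: 2,784 kg at 0.5%; over-quota: 4,613 kg at 26.5%.
Pro-rata value split: in-quota = £1,134,551.86 × 2,784/7,397 = £427,009.92; over-quota = £1,134,551.86 − £427,009.92 = £707,541.94.
In-quota duty = £427,009.92 × 0.5% = £2,135.05. Over-quota duty = £707,541.94 × 26.5% = £187,498.61.
Line duty = £2,135.05 + £187,498.61 = £189,633.66.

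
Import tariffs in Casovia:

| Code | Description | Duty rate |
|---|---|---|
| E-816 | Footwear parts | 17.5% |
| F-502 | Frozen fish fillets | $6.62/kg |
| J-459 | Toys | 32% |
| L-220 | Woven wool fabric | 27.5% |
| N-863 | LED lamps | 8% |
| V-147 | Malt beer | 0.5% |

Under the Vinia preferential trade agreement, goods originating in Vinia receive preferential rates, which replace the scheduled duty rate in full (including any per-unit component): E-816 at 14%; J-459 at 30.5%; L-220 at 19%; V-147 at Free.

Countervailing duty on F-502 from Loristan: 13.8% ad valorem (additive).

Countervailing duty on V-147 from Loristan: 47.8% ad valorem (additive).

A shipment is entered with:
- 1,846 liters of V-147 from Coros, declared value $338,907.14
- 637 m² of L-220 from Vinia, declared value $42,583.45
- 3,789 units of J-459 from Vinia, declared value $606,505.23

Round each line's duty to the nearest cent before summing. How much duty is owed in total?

Line 1 (V-147, Coros, 1,846 liters, $338,907.14):
Base rate for V-147 is 0.5%.
V-147 has an FTA preferential rate, but origin Coros is not Vinia; base rate stands.
The additional-duty order on V-147 targets Loristan, not Coros; it does not apply.
Duty = $338,907.14 × 0.5% = $1,694.54.
Line 2 (L-220, Vinia, 637 m², $42,583.45):
Base rate for L-220 is 27.5%.
Origin Vinia qualifies under the Casovia–Vinia agreement and L-220 is covered: preferential rate 19% applies instead.
Duty = $42,583.45 × 19% = $8,090.86.
Line 3 (J-459, Vinia, 3,789 units, $606,505.23):
Base rate for J-459 is 32%.
Origin Vinia qualifies under the Casovia–Vinia agreement and J-459 is covered: preferential rate 30.5% applies instead.
Duty = $606,505.23 × 30.5% = $184,984.10.
Total = $1,694.54 + $8,090.86 + $184,984.10 = $194,769.50.

$194,769.50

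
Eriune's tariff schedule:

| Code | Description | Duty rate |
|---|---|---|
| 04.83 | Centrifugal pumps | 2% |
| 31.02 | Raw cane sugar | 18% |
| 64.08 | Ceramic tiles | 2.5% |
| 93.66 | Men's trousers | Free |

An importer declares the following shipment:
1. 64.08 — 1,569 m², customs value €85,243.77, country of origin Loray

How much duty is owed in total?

€2,131.09

Line 1 (64.08, Loray, 1,569 m², €85,243.77):
Base rate for 64.08 is 2.5%.
Duty = €85,243.77 × 2.5% = €2,131.09.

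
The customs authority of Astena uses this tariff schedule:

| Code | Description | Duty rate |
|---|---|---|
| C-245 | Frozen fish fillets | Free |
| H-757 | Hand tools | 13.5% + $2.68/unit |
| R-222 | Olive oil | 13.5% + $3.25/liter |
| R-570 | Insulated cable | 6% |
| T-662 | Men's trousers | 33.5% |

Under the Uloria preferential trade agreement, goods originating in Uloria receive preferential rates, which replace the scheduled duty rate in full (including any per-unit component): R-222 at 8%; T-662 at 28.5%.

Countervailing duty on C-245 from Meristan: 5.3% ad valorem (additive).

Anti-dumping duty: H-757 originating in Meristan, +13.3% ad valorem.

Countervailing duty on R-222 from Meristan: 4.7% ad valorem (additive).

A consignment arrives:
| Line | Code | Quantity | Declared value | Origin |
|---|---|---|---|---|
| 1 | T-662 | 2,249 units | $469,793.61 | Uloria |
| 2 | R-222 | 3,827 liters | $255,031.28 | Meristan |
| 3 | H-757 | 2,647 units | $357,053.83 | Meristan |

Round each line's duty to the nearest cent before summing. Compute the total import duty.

$295,529.01

Line 1 (T-662, Uloria, 2,249 units, $469,793.61):
Base rate for T-662 is 33.5%.
Origin Uloria qualifies under the Astena–Uloria agreement and T-662 is covered: preferential rate 28.5% applies instead.
Duty = $469,793.61 × 28.5% = $133,891.18.
Line 2 (R-222, Meristan, 3,827 liters, $255,031.28):
Base rate for R-222 is 13.5% + $3.25/liter.
R-222 has an FTA preferential rate, but origin Meristan is not Uloria; base rate stands.
Additional duty on R-222 from Meristan: +4.7%. Applied ad valorem rate: 13.5% + 4.7% = 18.2%.
Duty = $255,031.28 × 18.2% + 3,827 × $3.25 = $58,853.44.
Line 3 (H-757, Meristan, 2,647 units, $357,053.83):
Base rate for H-757 is 13.5% + $2.68/unit.
Additional duty on H-757 from Meristan: +13.3%. Applied ad valorem rate: 13.5% + 13.3% = 26.8%.
Duty = $357,053.83 × 26.8% + 2,647 × $2.68 = $102,784.39.
Total = $133,891.18 + $58,853.44 + $102,784.39 = $295,529.01.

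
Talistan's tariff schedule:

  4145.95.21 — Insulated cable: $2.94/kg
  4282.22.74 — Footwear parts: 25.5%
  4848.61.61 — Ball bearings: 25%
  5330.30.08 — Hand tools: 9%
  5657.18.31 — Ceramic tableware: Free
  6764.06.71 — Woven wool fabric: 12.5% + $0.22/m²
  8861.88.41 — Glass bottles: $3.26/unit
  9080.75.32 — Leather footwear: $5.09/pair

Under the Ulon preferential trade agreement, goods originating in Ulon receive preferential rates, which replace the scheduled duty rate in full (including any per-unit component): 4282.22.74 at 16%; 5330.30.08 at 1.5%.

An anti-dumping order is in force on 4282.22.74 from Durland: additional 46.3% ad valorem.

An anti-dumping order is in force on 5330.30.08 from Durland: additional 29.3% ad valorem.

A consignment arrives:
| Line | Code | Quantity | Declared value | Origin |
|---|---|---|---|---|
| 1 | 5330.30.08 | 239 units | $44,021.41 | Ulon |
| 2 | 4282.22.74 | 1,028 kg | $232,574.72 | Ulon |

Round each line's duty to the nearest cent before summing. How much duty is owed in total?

$37,872.28

Line 1 (5330.30.08, Ulon, 239 units, $44,021.41):
Base rate for 5330.30.08 is 9%.
Origin Ulon qualifies under the Talistan–Ulon agreement and 5330.30.08 is covered: preferential rate 1.5% applies instead.
The additional-duty order on 5330.30.08 targets Durland, not Ulon; it does not apply.
Duty = $44,021.41 × 1.5% = $660.32.
Line 2 (4282.22.74, Ulon, 1,028 kg, $232,574.72):
Base rate for 4282.22.74 is 25.5%.
Origin Ulon qualifies under the Talistan–Ulon agreement and 4282.22.74 is covered: preferential rate 16% applies instead.
The additional-duty order on 4282.22.74 targets Durland, not Ulon; it does not apply.
Duty = $232,574.72 × 16% = $37,211.96.
Total = $660.32 + $37,211.96 = $37,872.28.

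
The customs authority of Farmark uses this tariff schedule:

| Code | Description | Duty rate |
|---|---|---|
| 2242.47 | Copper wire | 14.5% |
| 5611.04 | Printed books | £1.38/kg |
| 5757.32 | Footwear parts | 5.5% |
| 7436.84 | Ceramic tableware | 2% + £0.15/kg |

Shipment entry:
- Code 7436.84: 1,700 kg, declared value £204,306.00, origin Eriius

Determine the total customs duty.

£4,341.12

Line 1 (7436.84, Eriius, 1,700 kg, £204,306.00):
Base rate for 7436.84 is 2% + £0.15/kg.
Duty = £204,306.00 × 2% + 1,700 × £0.15 = £4,341.12.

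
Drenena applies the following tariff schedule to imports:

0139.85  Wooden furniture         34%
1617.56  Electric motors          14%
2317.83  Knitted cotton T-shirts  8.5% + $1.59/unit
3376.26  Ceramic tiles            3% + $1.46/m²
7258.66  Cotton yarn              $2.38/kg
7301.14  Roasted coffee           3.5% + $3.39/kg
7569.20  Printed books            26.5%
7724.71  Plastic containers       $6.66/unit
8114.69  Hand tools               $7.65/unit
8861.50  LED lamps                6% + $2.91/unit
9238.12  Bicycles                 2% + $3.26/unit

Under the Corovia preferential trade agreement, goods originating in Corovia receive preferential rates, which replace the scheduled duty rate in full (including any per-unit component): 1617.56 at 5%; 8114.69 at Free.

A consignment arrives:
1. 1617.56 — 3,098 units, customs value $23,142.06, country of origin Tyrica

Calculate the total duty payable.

Line 1 (1617.56, Tyrica, 3,098 units, $23,142.06):
Base rate for 1617.56 is 14%.
1617.56 has an FTA preferential rate, but origin Tyrica is not Corovia; base rate stands.
Duty = $23,142.06 × 14% = $3,239.89.

$3,239.89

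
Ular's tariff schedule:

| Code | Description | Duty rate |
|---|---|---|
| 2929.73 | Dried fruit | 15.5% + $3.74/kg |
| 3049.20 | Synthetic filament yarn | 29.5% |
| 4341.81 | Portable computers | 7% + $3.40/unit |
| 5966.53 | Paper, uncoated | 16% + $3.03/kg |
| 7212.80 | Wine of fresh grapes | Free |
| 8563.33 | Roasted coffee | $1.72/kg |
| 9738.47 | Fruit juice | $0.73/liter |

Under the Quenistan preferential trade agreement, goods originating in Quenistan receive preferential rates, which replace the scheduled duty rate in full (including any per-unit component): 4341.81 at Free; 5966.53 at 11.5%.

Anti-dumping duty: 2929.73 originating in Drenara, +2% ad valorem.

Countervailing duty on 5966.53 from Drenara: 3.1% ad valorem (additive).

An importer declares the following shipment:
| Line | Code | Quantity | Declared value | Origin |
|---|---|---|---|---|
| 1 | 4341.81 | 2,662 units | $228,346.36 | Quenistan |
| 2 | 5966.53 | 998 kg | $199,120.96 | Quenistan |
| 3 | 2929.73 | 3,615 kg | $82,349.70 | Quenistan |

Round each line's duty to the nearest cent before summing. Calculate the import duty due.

$49,183.21

Line 1 (4341.81, Quenistan, 2,662 units, $228,346.36):
Base rate for 4341.81 is 7% + $3.40/unit.
Origin Quenistan qualifies under the Ular–Quenistan agreement and 4341.81 is covered: preferential rate Free applies instead.
Duty = $228,346.36 × 0% = $0.00.
Line 2 (5966.53, Quenistan, 998 kg, $199,120.96):
Base rate for 5966.53 is 16% + $3.03/kg.
Origin Quenistan qualifies under the Ular–Quenistan agreement and 5966.53 is covered: preferential rate 11.5% applies instead.
The additional-duty order on 5966.53 targets Drenara, not Quenistan; it does not apply.
Duty = $199,120.96 × 11.5% = $22,898.91.
Line 3 (2929.73, Quenistan, 3,615 kg, $82,349.70):
Base rate for 2929.73 is 15.5% + $3.74/kg.
Origin Quenistan is the FTA partner but 2929.73 is not on the preference list; base rate stands.
The additional-duty order on 2929.73 targets Drenara, not Quenistan; it does not apply.
Duty = $82,349.70 × 15.5% + 3,615 × $3.74 = $26,284.30.
Total = $0.00 + $22,898.91 + $26,284.30 = $49,183.21.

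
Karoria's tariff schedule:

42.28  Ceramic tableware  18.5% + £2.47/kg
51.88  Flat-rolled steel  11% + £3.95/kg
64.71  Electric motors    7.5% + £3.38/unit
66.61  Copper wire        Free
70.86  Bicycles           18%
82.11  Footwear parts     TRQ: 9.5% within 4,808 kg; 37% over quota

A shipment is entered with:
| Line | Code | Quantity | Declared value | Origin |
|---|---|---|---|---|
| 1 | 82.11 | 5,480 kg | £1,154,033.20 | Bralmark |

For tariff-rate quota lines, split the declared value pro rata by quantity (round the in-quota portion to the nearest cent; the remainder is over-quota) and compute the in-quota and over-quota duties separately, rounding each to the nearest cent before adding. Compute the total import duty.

Line 1 (82.11, Bralmark, 5,480 kg, £1,154,033.20):
Code 82.11 is under a tariff-rate quota (threshold 4,808 kg). In-quota: 4,808 kg at 9.5%; over-quota: 672 kg at 37%.
Pro-rata value split: in-quota = £1,154,033.20 × 4,808/5,480 = £1,012,516.72; over-quota = £1,154,033.20 − £1,012,516.72 = £141,516.48.
In-quota duty = £1,012,516.72 × 9.5% = £96,189.09. Over-quota duty = £141,516.48 × 37% = £52,361.10.
Line duty = £96,189.09 + £52,361.10 = £148,550.19.

£148,550.19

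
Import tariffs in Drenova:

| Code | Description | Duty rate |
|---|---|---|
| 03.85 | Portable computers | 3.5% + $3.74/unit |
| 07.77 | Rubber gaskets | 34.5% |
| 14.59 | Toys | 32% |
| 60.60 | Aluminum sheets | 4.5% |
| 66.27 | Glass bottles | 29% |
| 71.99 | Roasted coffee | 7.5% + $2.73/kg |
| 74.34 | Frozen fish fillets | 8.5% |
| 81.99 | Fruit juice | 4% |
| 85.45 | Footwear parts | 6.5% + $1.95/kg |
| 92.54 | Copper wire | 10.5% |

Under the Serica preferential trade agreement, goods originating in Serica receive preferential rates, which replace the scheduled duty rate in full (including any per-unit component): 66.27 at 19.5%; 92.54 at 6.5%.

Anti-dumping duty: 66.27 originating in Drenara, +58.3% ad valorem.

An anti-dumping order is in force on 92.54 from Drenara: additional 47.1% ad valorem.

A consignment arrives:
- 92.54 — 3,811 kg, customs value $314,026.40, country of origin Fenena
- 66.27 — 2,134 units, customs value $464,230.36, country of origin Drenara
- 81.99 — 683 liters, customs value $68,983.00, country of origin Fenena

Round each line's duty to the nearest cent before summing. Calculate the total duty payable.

$441,005.19

Line 1 (92.54, Fenena, 3,811 kg, $314,026.40):
Base rate for 92.54 is 10.5%.
92.54 has an FTA preferential rate, but origin Fenena is not Serica; base rate stands.
The additional-duty order on 92.54 targets Drenara, not Fenena; it does not apply.
Duty = $314,026.40 × 10.5% = $32,972.77.
Line 2 (66.27, Drenara, 2,134 units, $464,230.36):
Base rate for 66.27 is 29%.
66.27 has an FTA preferential rate, but origin Drenara is not Serica; base rate stands.
Additional duty on 66.27 from Drenara: +58.3%. Applied ad valorem rate: 29% + 58.3% = 87.3%.
Duty = $464,230.36 × 87.3% = $405,273.10.
Line 3 (81.99, Fenena, 683 liters, $68,983.00):
Base rate for 81.99 is 4%.
Duty = $68,983.00 × 4% = $2,759.32.
Total = $32,972.77 + $405,273.10 + $2,759.32 = $441,005.19.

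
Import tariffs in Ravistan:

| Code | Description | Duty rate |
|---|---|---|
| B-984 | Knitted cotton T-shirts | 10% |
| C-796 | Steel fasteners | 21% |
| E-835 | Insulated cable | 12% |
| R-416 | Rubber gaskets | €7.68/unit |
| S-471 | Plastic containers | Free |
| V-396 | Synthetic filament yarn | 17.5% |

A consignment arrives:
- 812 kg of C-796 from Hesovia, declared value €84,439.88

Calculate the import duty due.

Line 1 (C-796, Hesovia, 812 kg, €84,439.88):
Base rate for C-796 is 21%.
Duty = €84,439.88 × 21% = €17,732.37.

€17,732.37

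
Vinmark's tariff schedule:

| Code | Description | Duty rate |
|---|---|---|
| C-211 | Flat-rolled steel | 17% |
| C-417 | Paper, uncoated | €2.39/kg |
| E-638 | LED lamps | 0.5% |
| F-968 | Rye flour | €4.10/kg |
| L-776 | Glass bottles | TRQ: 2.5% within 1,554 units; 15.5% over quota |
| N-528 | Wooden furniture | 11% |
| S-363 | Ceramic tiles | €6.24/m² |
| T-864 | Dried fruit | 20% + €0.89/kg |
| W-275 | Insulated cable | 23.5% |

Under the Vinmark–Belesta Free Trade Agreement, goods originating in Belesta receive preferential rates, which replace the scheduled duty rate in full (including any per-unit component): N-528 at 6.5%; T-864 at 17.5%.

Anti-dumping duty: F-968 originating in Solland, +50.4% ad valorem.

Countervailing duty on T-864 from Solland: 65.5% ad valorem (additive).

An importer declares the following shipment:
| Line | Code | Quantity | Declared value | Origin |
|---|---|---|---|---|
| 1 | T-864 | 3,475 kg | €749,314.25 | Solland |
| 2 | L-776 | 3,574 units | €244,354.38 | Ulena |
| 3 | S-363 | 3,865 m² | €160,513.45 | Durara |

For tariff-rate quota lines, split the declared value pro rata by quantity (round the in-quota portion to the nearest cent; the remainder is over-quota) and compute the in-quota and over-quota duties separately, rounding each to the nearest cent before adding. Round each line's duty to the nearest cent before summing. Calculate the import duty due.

€691,936.85

Line 1 (T-864, Solland, 3,475 kg, €749,314.25):
Base rate for T-864 is 20% + €0.89/kg.
T-864 has an FTA preferential rate, but origin Solland is not Belesta; base rate stands.
Additional duty on T-864 from Solland: +65.5%. Applied ad valorem rate: 20% + 65.5% = 85.5%.
Duty = €749,314.25 × 85.5% + 3,475 × €0.89 = €643,756.43.
Line 2 (L-776, Ulena, 3,574 units, €244,354.38):
Code L-776 is under a tariff-rate quota (threshold 1,554 units). In-quota: 1,554 units at 2.5%; over-quota: 2,020 units at 15.5%.
Pro-rata value split: in-quota = €244,354.38 × 1,554/3,574 = €106,246.98; over-quota = €244,354.38 − €106,246.98 = €138,107.40.
In-quota duty = €106,246.98 × 2.5% = €2,656.17. Over-quota duty = €138,107.40 × 15.5% = €21,406.65.
Line duty = €2,656.17 + €21,406.65 = €24,062.82.
Line 3 (S-363, Durara, 3,865 m², €160,513.45):
Base rate for S-363 is €6.24/m².
Duty = 3,865 × €6.24 = €24,117.60.
Total = €643,756.43 + €24,062.82 + €24,117.60 = €691,936.85.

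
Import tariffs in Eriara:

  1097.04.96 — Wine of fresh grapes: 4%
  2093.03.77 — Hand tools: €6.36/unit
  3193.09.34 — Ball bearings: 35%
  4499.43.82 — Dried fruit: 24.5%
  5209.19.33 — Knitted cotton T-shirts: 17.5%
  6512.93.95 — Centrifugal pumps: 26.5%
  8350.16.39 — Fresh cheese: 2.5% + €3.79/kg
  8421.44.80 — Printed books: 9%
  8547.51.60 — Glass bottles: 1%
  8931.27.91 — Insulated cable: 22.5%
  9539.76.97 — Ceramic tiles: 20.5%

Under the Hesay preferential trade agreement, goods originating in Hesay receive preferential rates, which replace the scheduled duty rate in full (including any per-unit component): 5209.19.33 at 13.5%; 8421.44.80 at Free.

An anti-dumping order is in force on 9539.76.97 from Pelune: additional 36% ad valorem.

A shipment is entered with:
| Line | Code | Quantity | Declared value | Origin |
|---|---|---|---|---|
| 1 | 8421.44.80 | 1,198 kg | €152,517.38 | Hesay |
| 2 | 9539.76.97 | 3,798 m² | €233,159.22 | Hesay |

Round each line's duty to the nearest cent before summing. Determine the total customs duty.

€47,797.64

Line 1 (8421.44.80, Hesay, 1,198 kg, €152,517.38):
Base rate for 8421.44.80 is 9%.
Origin Hesay qualifies under the Eriara–Hesay agreement and 8421.44.80 is covered: preferential rate Free applies instead.
Duty = €152,517.38 × 0% = €0.00.
Line 2 (9539.76.97, Hesay, 3,798 m², €233,159.22):
Base rate for 9539.76.97 is 20.5%.
Origin Hesay is the FTA partner but 9539.76.97 is not on the preference list; base rate stands.
The additional-duty order on 9539.76.97 targets Pelune, not Hesay; it does not apply.
Duty = €233,159.22 × 20.5% = €47,797.64.
Total = €0.00 + €47,797.64 = €47,797.64.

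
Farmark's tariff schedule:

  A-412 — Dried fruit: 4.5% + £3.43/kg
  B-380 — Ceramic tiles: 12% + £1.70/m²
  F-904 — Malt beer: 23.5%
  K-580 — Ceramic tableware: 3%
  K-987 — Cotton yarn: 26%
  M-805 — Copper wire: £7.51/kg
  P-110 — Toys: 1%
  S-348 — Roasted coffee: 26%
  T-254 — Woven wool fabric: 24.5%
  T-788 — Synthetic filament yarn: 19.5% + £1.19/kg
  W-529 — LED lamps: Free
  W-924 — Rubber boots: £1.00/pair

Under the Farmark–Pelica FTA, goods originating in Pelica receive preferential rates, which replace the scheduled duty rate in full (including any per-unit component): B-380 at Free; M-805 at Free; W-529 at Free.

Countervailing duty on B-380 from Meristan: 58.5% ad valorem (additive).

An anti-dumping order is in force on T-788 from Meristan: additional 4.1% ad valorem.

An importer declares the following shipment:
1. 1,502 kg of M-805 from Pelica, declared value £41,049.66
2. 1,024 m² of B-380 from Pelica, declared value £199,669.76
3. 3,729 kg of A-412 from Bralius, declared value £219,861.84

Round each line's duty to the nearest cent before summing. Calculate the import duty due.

£22,684.25

Line 1 (M-805, Pelica, 1,502 kg, £41,049.66):
Base rate for M-805 is £7.51/kg.
Origin Pelica qualifies under the Farmark–Pelica agreement and M-805 is covered: preferential rate Free applies instead.
Duty = £41,049.66 × 0% = £0.00.
Line 2 (B-380, Pelica, 1,024 m², £199,669.76):
Base rate for B-380 is 12% + £1.70/m².
Origin Pelica qualifies under the Farmark–Pelica agreement and B-380 is covered: preferential rate Free applies instead.
The additional-duty order on B-380 targets Meristan, not Pelica; it does not apply.
Duty = £199,669.76 × 0% = £0.00.
Line 3 (A-412, Bralius, 3,729 kg, £219,861.84):
Base rate for A-412 is 4.5% + £3.43/kg.
Duty = £219,861.84 × 4.5% + 3,729 × £3.43 = £22,684.25.
Total = £0.00 + £0.00 + £22,684.25 = £22,684.25.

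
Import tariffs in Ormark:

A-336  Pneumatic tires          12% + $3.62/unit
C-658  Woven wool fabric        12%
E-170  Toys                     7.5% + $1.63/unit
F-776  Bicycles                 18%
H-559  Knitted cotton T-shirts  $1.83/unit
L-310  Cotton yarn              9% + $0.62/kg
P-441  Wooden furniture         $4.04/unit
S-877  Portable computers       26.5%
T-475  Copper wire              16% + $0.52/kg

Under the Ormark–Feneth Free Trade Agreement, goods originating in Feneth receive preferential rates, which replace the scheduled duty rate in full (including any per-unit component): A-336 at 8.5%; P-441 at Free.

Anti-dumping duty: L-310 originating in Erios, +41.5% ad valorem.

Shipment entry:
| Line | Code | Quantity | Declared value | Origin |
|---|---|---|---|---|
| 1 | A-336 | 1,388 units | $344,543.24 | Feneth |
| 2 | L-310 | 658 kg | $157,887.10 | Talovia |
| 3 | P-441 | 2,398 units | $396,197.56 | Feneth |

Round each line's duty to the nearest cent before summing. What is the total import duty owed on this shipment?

$43,903.98

Line 1 (A-336, Feneth, 1,388 units, $344,543.24):
Base rate for A-336 is 12% + $3.62/unit.
Origin Feneth qualifies under the Ormark–Feneth agreement and A-336 is covered: preferential rate 8.5% applies instead.
Duty = $344,543.24 × 8.5% = $29,286.18.
Line 2 (L-310, Talovia, 658 kg, $157,887.10):
Base rate for L-310 is 9% + $0.62/kg.
The additional-duty order on L-310 targets Erios, not Talovia; it does not apply.
Duty = $157,887.10 × 9% + 658 × $0.62 = $14,617.80.
Line 3 (P-441, Feneth, 2,398 units, $396,197.56):
Base rate for P-441 is $4.04/unit.
Origin Feneth qualifies under the Ormark–Feneth agreement and P-441 is covered: preferential rate Free applies instead.
Duty = $396,197.56 × 0% = $0.00.
Total = $29,286.18 + $14,617.80 + $0.00 = $43,903.98.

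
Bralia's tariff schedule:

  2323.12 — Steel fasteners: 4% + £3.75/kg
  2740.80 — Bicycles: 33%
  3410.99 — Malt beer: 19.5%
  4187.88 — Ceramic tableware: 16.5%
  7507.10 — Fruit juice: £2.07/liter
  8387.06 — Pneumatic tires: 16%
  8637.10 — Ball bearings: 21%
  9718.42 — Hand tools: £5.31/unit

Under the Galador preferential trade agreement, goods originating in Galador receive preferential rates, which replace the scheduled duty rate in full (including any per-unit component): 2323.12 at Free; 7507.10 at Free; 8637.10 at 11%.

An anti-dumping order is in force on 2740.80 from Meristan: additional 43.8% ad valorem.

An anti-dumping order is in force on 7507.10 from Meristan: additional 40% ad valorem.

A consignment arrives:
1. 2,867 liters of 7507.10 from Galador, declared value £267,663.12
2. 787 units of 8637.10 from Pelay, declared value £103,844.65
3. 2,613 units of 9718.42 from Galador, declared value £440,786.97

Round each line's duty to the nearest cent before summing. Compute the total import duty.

£35,682.41

Line 1 (7507.10, Galador, 2,867 liters, £267,663.12):
Base rate for 7507.10 is £2.07/liter.
Origin Galador qualifies under the Bralia–Galador agreement and 7507.10 is covered: preferential rate Free applies instead.
The additional-duty order on 7507.10 targets Meristan, not Galador; it does not apply.
Duty = £267,663.12 × 0% = £0.00.
Line 2 (8637.10, Pelay, 787 units, £103,844.65):
Base rate for 8637.10 is 21%.
8637.10 has an FTA preferential rate, but origin Pelay is not Galador; base rate stands.
Duty = £103,844.65 × 21% = £21,807.38.
Line 3 (9718.42, Galador, 2,613 units, £440,786.97):
Base rate for 9718.42 is £5.31/unit.
Origin Galador is the FTA partner but 9718.42 is not on the preference list; base rate stands.
Duty = 2,613 × £5.31 = £13,875.03.
Total = £0.00 + £21,807.38 + £13,875.03 = £35,682.41.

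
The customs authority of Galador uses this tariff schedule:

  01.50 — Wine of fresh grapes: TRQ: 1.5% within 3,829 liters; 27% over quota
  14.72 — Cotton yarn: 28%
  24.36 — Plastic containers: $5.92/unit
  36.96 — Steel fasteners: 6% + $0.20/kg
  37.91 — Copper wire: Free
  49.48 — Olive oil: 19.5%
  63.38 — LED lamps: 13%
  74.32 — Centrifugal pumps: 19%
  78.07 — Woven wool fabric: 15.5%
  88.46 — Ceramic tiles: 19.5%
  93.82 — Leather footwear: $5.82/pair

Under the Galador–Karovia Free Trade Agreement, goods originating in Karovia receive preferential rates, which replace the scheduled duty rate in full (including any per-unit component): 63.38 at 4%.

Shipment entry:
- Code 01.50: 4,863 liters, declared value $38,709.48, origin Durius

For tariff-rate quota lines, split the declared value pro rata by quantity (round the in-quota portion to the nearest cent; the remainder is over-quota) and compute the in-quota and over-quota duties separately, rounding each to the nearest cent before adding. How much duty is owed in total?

$2,679.45

Line 1 (01.50, Durius, 4,863 liters, $38,709.48):
Code 01.50 is under a tariff-rate quota (threshold 3,829 liters). In-quota: 3,829 liters at 1.5%; over-quota: 1,034 liters at 27%.
Pro-rata value split: in-quota = $38,709.48 × 3,829/4,863 = $30,478.84; over-quota = $38,709.48 − $30,478.84 = $8,230.64.
In-quota duty = $30,478.84 × 1.5% = $457.18. Over-quota duty = $8,230.64 × 27% = $2,222.27.
Line duty = $457.18 + $2,222.27 = $2,679.45.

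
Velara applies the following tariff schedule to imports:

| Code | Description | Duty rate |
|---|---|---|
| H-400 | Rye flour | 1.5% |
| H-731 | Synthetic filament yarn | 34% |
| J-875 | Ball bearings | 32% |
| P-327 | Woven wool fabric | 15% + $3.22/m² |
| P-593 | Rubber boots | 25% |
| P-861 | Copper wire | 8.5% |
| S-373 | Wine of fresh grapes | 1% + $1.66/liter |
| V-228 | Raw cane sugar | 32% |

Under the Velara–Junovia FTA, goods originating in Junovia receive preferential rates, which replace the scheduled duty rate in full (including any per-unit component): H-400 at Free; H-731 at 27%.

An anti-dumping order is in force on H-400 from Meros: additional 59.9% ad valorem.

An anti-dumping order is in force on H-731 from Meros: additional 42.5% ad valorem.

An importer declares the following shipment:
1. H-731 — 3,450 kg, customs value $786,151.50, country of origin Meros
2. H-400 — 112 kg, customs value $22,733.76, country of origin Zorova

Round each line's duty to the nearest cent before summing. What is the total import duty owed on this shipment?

Line 1 (H-731, Meros, 3,450 kg, $786,151.50):
Base rate for H-731 is 34%.
H-731 has an FTA preferential rate, but origin Meros is not Junovia; base rate stands.
Additional duty on H-731 from Meros: +42.5%. Applied ad valorem rate: 34% + 42.5% = 76.5%.
Duty = $786,151.50 × 76.5% = $601,405.90.
Line 2 (H-400, Zorova, 112 kg, $22,733.76):
Base rate for H-400 is 1.5%.
H-400 has an FTA preferential rate, but origin Zorova is not Junovia; base rate stands.
The additional-duty order on H-400 targets Meros, not Zorova; it does not apply.
Duty = $22,733.76 × 1.5% = $341.01.
Total = $601,405.90 + $341.01 = $601,746.91.

$601,746.91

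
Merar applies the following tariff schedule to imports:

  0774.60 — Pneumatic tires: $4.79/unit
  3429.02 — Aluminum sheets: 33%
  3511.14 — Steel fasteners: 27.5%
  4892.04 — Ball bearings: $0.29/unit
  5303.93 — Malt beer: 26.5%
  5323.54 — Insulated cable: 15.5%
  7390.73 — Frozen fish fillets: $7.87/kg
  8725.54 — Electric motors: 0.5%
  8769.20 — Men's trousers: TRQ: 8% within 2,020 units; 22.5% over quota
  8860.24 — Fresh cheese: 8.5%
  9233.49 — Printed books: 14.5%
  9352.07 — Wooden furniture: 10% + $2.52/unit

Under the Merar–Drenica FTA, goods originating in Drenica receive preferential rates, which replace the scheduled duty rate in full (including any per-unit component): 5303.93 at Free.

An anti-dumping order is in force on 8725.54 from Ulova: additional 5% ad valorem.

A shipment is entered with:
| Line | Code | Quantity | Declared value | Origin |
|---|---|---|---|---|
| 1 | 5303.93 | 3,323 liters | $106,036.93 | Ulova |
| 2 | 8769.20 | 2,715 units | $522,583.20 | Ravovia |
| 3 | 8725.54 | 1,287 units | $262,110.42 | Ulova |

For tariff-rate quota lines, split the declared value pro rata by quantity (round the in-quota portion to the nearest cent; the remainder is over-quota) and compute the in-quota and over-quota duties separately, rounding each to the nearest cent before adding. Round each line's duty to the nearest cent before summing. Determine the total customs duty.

Line 1 (5303.93, Ulova, 3,323 liters, $106,036.93):
Base rate for 5303.93 is 26.5%.
5303.93 has an FTA preferential rate, but origin Ulova is not Drenica; base rate stands.
Duty = $106,036.93 × 26.5% = $28,099.79.
Line 2 (8769.20, Ravovia, 2,715 units, $522,583.20):
Code 8769.20 is under a tariff-rate quota (threshold 2,020 units). In-quota: 2,020 units at 8%; over-quota: 695 units at 22.5%.
Pro-rata value split: in-quota = $522,583.20 × 2,020/2,715 = $388,809.60; over-quota = $522,583.20 − $388,809.60 = $133,773.60.
In-quota duty = $388,809.60 × 8% = $31,104.77. Over-quota duty = $133,773.60 × 22.5% = $30,099.06.
Line duty = $31,104.77 + $30,099.06 = $61,203.83.
Line 3 (8725.54, Ulova, 1,287 units, $262,110.42):
Base rate for 8725.54 is 0.5%.
Additional duty on 8725.54 from Ulova: +5%. Applied ad valorem rate: 0.5% + 5% = 5.5%.
Duty = $262,110.42 × 5.5% = $14,416.07.
Total = $28,099.79 + $61,203.83 + $14,416.07 = $103,719.69.

$103,719.69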